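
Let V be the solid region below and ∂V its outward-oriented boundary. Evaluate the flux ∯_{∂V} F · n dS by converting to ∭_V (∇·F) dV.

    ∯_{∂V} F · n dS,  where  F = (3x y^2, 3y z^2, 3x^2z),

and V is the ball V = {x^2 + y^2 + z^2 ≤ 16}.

By the divergence theorem,

    ∯_{∂V} F · n dS = ∭_V (∇ · F) dV.

Compute the divergence:
    ∇ · F = ∂F_x/∂x + ∂F_y/∂y + ∂F_z/∂z = 3y^2 + 3z^2 + 3x^2 = 3x^2 + 3y^2 + 3z^2.

In spherical coordinates, x = ρ sin(φ) cos(θ), y = ρ sin(φ) sin(θ), z = ρ cos(φ), dV = ρ^2 sin(φ) dρ dφ dθ, with 0 ≤ ρ ≤ 4, 0 ≤ φ ≤ π, 0 ≤ θ ≤ 2π.

The integrand, after substitution and multiplying by the volume element, becomes (3ρ^2) · ρ^2 sin(φ), so

    ∭_V (∇·F) dV = ∫_0^{2π} ∫_0^{π} ∫_0^{4} (3ρ^2) · ρ^2 sin(φ) dρ dφ dθ.

Inner (ρ from 0 to 4): 3072sin(φ)/5.
Middle (φ from 0 to π): 6144/5.
Outer (θ from 0 to 2π): 12288π/5.

Therefore ∯_{∂V} F · n dS = 12288π/5.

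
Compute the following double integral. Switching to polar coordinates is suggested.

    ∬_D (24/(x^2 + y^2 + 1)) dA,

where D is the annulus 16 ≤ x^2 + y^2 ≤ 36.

The region D is 4 ≤ r ≤ 6, 0 ≤ θ ≤ 2π in polar coordinates, where x = r cos(θ), y = r sin(θ), and dA = r dr dθ.

Under the substitution, the integrand becomes 24/(r^2 + 1), so

    ∬_D (24/(x^2 + y^2 + 1)) dA = ∫_{0}^{2π} ∫_{4}^{6} (24/(r^2 + 1)) · r dr dθ.

Inner integral (in r): ∫_{4}^{6} (24/(r^2 + 1)) · r dr = log(6582952005840035281/582622237229761).

Outer integral (in θ): ∫_{0}^{2π} (log(6582952005840035281/582622237229761)) dθ = log((6582952005840035281/582622237229761)^(2π)).

Therefore ∬_D (24/(x^2 + y^2 + 1)) dA = log((6582952005840035281/582622237229761)^(2π)).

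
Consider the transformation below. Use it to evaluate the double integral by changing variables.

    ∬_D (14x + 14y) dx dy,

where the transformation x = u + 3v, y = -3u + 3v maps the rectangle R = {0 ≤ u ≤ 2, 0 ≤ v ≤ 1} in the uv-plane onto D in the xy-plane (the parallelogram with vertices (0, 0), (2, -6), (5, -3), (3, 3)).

Compute the Jacobian determinant of (x, y) with respect to (u, v):

    ∂(x,y)/∂(u,v) = | 1  3 | = (1)(3) - (3)(-3) = 12.
                   | -3  3 |

Its absolute value is |J| = 12 (the area scaling factor).

Substituting x = u + 3v, y = -3u + 3v into the integrand,

    14x + 14y → -28u + 84v,

so the integral becomes

    ∬_R (-28u + 84v) · |J| du dv = ∫_0^2 ∫_0^1 (-336u + 1008v) dv du.

Inner (v): 504 - 336u.
Outer (u): 336.

Therefore ∬_D (14x + 14y) dx dy = 336.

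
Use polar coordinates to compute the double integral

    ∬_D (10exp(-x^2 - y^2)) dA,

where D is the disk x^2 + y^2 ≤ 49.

The region D is 0 ≤ r ≤ 7, 0 ≤ θ ≤ 2π in polar coordinates, where x = r cos(θ), y = r sin(θ), and dA = r dr dθ.

Under the substitution, the integrand becomes 10exp(-r^2), so

    ∬_D (10exp(-x^2 - y^2)) dA = ∫_{0}^{2π} ∫_{0}^{7} (10exp(-r^2)) · r dr dθ.

Inner integral (in r): ∫_{0}^{7} (10exp(-r^2)) · r dr = 5 - 5exp(-49).

Outer integral (in θ): ∫_{0}^{2π} (5 - 5exp(-49)) dθ = -10π exp(-49) + 10π.

Therefore ∬_D (10exp(-x^2 - y^2)) dA = -10π exp(-49) + 10π.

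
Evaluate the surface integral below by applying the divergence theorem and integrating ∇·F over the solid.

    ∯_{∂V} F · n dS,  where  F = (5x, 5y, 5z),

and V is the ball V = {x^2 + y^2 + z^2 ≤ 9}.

By the divergence theorem,

    ∯_{∂V} F · n dS = ∭_V (∇ · F) dV.

Compute the divergence:
    ∇ · F = ∂F_x/∂x + ∂F_y/∂y + ∂F_z/∂z = 5 + 5 + 5 = 15.

In spherical coordinates, x = ρ sin(φ) cos(θ), y = ρ sin(φ) sin(θ), z = ρ cos(φ), dV = ρ^2 sin(φ) dρ dφ dθ, with 0 ≤ ρ ≤ 3, 0 ≤ φ ≤ π, 0 ≤ θ ≤ 2π.

The integrand, after substitution and multiplying by the volume element, becomes (15) · ρ^2 sin(φ), so

    ∭_V (∇·F) dV = ∫_0^{2π} ∫_0^{π} ∫_0^{3} (15) · ρ^2 sin(φ) dρ dφ dθ.

Inner (ρ from 0 to 3): 135sin(φ).
Middle (φ from 0 to π): 270.
Outer (θ from 0 to 2π): 540π.

Therefore ∯_{∂V} F · n dS = 540π.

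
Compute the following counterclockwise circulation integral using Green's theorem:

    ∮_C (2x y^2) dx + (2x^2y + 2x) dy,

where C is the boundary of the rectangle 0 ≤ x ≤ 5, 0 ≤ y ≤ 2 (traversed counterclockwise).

Green's theorem converts the closed line integral into a double integral over the enclosed region D:

    ∮_C P dx + Q dy = ∬_D (∂Q/∂x - ∂P/∂y) dA.

Here P = 2x y^2, Q = 2x^2y + 2x, so

    ∂Q/∂x = 4x y + 2,    ∂P/∂y = 4x y,
    ∂Q/∂x - ∂P/∂y = 2.

D is the region 0 ≤ x ≤ 5, 0 ≤ y ≤ 2. Evaluating the double integral:

    ∬_D (2) dA = ∫_0^{5} ∫_0^{2} (2) dy dx.

Inner (y from 0 to 2): 4.
Outer (x from 0 to 5): 20.

Therefore ∮_C P dx + Q dy = 20.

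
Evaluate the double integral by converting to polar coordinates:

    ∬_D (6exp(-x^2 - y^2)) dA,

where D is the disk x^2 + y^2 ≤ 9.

The region D is 0 ≤ r ≤ 3, 0 ≤ θ ≤ 2π in polar coordinates, where x = r cos(θ), y = r sin(θ), and dA = r dr dθ.

Under the substitution, the integrand becomes 6exp(-r^2), so

    ∬_D (6exp(-x^2 - y^2)) dA = ∫_{0}^{2π} ∫_{0}^{3} (6exp(-r^2)) · r dr dθ.

Inner integral (in r): ∫_{0}^{3} (6exp(-r^2)) · r dr = 3 - 3exp(-9).

Outer integral (in θ): ∫_{0}^{2π} (3 - 3exp(-9)) dθ = -6π exp(-9) + 6π.

Therefore ∬_D (6exp(-x^2 - y^2)) dA = -6π exp(-9) + 6π.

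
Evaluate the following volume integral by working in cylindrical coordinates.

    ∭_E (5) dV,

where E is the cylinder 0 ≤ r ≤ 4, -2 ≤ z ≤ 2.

In cylindrical coordinates, x = r cos(θ), y = r sin(θ), z = z, and dV = r dr dθ dz.

The integrand becomes 5, so

    ∭_E (5) dV = ∫_{0}^{2π} ∫_{0}^{4} ∫_{-2}^{2} (5) · r dz dr dθ.

Inner (z): 20r.
Middle (r from 0 to 4): 160.
Outer (θ): 320π.

Therefore the triple integral equals 320π.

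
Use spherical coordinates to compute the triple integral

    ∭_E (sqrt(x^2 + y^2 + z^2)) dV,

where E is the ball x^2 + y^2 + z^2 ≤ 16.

In spherical coordinates, x = ρ sin(φ) cos(θ), y = ρ sin(φ) sin(θ), z = ρ cos(φ), and dV = ρ^2 sin(φ) dρ dφ dθ.

The integrand becomes ρ, so

    ∭_E (sqrt(x^2 + y^2 + z^2)) dV = ∫_{0}^{2π} ∫_{0}^{π} ∫_{0}^{4} (ρ) · ρ^2 sin(φ) dρ dφ dθ.

Inner (ρ): 64sin(φ).
Middle (φ): 128.
Outer (θ): 256π.

Therefore the triple integral equals 256π.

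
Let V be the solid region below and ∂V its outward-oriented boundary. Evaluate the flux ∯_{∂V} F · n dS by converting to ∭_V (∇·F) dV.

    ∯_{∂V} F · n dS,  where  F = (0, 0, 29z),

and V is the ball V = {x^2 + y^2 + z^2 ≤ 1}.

By the divergence theorem,

    ∯_{∂V} F · n dS = ∭_V (∇ · F) dV.

Compute the divergence:
    ∇ · F = ∂F_x/∂x + ∂F_y/∂y + ∂F_z/∂z = 0 + 0 + 29 = 29.

In spherical coordinates, x = ρ sin(φ) cos(θ), y = ρ sin(φ) sin(θ), z = ρ cos(φ), dV = ρ^2 sin(φ) dρ dφ dθ, with 0 ≤ ρ ≤ 1, 0 ≤ φ ≤ π, 0 ≤ θ ≤ 2π.

The integrand, after substitution and multiplying by the volume element, becomes (29) · ρ^2 sin(φ), so

    ∭_V (∇·F) dV = ∫_0^{2π} ∫_0^{π} ∫_0^{1} (29) · ρ^2 sin(φ) dρ dφ dθ.

Inner (ρ from 0 to 1): 29sin(φ)/3.
Middle (φ from 0 to π): 58/3.
Outer (θ from 0 to 2π): 116π/3.

Therefore ∯_{∂V} F · n dS = 116π/3.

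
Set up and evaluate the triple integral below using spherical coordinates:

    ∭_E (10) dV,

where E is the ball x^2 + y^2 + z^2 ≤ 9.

In spherical coordinates, x = ρ sin(φ) cos(θ), y = ρ sin(φ) sin(θ), z = ρ cos(φ), and dV = ρ^2 sin(φ) dρ dφ dθ.

The integrand becomes 10, so

    ∭_E (10) dV = ∫_{0}^{2π} ∫_{0}^{π} ∫_{0}^{3} (10) · ρ^2 sin(φ) dρ dφ dθ.

Inner (ρ): 90sin(φ).
Middle (φ): 180.
Outer (θ): 360π.

Therefore the triple integral equals 360π.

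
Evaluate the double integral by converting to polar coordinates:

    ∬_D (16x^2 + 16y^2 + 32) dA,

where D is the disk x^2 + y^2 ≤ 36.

The region D is 0 ≤ r ≤ 6, 0 ≤ θ ≤ 2π in polar coordinates, where x = r cos(θ), y = r sin(θ), and dA = r dr dθ.

Under the substitution, the integrand becomes 16r^2 + 32, so

    ∬_D (16x^2 + 16y^2 + 32) dA = ∫_{0}^{2π} ∫_{0}^{6} (16r^2 + 32) · r dr dθ.

Inner integral (in r): ∫_{0}^{6} (16r^2 + 32) · r dr = 5760.

Outer integral (in θ): ∫_{0}^{2π} (5760) dθ = 11520π.

Therefore ∬_D (16x^2 + 16y^2 + 32) dA = 11520π.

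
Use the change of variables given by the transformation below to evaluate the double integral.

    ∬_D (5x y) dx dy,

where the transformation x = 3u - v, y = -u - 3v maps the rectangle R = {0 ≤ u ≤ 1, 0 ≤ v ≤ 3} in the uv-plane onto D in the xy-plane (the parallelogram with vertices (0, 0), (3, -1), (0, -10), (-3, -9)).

Compute the Jacobian determinant of (x, y) with respect to (u, v):

    ∂(x,y)/∂(u,v) = | 3  -1 | = (3)(-3) - (-1)(-1) = -10.
                   | -1  -3 |

Its absolute value is |J| = 10 (the area scaling factor).

Substituting x = 3u - v, y = -u - 3v into the integrand,

    5x y → -15u^2 - 40u v + 15v^2,

so the integral becomes

    ∬_R (-15u^2 - 40u v + 15v^2) · |J| du dv = ∫_0^1 ∫_0^3 (-150u^2 - 400u v + 150v^2) dv du.

Inner (v): -450u^2 - 1800u + 1350.
Outer (u): 300.

Therefore ∬_D (5x y) dx dy = 300.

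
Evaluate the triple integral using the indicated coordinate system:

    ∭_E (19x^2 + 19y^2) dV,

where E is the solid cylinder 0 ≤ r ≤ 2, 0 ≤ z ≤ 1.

In cylindrical coordinates, x = r cos(θ), y = r sin(θ), z = z, and dV = r dr dθ dz.

The integrand becomes 19r^2, so

    ∭_E (19x^2 + 19y^2) dV = ∫_{0}^{2π} ∫_{0}^{2} ∫_{0}^{1} (19r^2) · r dz dr dθ.

Inner (z): 19r^3.
Middle (r from 0 to 2): 76.
Outer (θ): 152π.

Therefore the triple integral equals 152π.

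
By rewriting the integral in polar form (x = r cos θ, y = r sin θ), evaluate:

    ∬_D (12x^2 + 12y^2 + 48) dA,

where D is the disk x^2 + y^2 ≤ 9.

The region D is 0 ≤ r ≤ 3, 0 ≤ θ ≤ 2π in polar coordinates, where x = r cos(θ), y = r sin(θ), and dA = r dr dθ.

Under the substitution, the integrand becomes 12r^2 + 48, so

    ∬_D (12x^2 + 12y^2 + 48) dA = ∫_{0}^{2π} ∫_{0}^{3} (12r^2 + 48) · r dr dθ.

Inner integral (in r): ∫_{0}^{3} (12r^2 + 48) · r dr = 459.

Outer integral (in θ): ∫_{0}^{2π} (459) dθ = 918π.

Therefore ∬_D (12x^2 + 12y^2 + 48) dA = 918π.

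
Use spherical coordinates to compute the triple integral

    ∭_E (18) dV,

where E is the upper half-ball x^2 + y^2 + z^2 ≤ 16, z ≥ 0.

In spherical coordinates, x = ρ sin(φ) cos(θ), y = ρ sin(φ) sin(θ), z = ρ cos(φ), and dV = ρ^2 sin(φ) dρ dφ dθ.

The integrand becomes 18, so

    ∭_E (18) dV = ∫_{0}^{2π} ∫_{0}^{π/2} ∫_{0}^{4} (18) · ρ^2 sin(φ) dρ dφ dθ.

Inner (ρ): 384sin(φ).
Middle (φ): 384.
Outer (θ): 768π.

Therefore the triple integral equals 768π.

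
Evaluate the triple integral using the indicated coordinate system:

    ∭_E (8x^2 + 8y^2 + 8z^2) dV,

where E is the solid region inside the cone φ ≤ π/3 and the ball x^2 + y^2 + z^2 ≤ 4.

In spherical coordinates, x = ρ sin(φ) cos(θ), y = ρ sin(φ) sin(θ), z = ρ cos(φ), and dV = ρ^2 sin(φ) dρ dφ dθ.

The integrand becomes 8ρ^2, so

    ∭_E (8x^2 + 8y^2 + 8z^2) dV = ∫_{0}^{2π} ∫_{0}^{π/3} ∫_{0}^{2} (8ρ^2) · ρ^2 sin(φ) dρ dφ dθ.

Inner (ρ): 256sin(φ)/5.
Middle (φ): 128/5.
Outer (θ): 256π/5.

Therefore the triple integral equals 256π/5.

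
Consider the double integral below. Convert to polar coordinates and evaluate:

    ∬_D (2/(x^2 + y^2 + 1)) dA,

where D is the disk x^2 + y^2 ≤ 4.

The region D is 0 ≤ r ≤ 2, 0 ≤ θ ≤ 2π in polar coordinates, where x = r cos(θ), y = r sin(θ), and dA = r dr dθ.

Under the substitution, the integrand becomes 2/(r^2 + 1), so

    ∬_D (2/(x^2 + y^2 + 1)) dA = ∫_{0}^{2π} ∫_{0}^{2} (2/(r^2 + 1)) · r dr dθ.

Inner integral (in r): ∫_{0}^{2} (2/(r^2 + 1)) · r dr = log(5).

Outer integral (in θ): ∫_{0}^{2π} (log(5)) dθ = 2π log(5).

Therefore ∬_D (2/(x^2 + y^2 + 1)) dA = 2π log(5).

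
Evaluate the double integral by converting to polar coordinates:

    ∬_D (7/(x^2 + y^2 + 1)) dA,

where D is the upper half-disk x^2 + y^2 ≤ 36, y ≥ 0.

The region D is 0 ≤ r ≤ 6, 0 ≤ θ ≤ π in polar coordinates, where x = r cos(θ), y = r sin(θ), and dA = r dr dθ.

Under the substitution, the integrand becomes 7/(r^2 + 1), so

    ∬_D (7/(x^2 + y^2 + 1)) dA = ∫_{0}^{π} ∫_{0}^{6} (7/(r^2 + 1)) · r dr dθ.

Inner integral (in r): ∫_{0}^{6} (7/(r^2 + 1)) · r dr = 7log(37)/2.

Outer integral (in θ): ∫_{0}^{π} (7log(37)/2) dθ = 7π log(37)/2.

Therefore ∬_D (7/(x^2 + y^2 + 1)) dA = 7π log(37)/2.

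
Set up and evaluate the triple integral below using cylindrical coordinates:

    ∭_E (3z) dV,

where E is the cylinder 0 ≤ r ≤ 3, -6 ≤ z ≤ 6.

In cylindrical coordinates, x = r cos(θ), y = r sin(θ), z = z, and dV = r dr dθ dz.

The integrand becomes 3z, so

    ∭_E (3z) dV = ∫_{0}^{2π} ∫_{0}^{3} ∫_{-6}^{6} (3z) · r dz dr dθ.

Inner (z): 0.
Middle (r from 0 to 3): 0.
Outer (θ): 0.

Therefore the triple integral equals 0.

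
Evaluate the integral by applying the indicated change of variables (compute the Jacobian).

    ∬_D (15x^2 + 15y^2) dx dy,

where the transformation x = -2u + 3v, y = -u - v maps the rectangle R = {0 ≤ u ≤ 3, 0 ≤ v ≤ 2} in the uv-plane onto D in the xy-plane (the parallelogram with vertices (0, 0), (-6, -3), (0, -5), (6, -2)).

Compute the Jacobian determinant of (x, y) with respect to (u, v):

    ∂(x,y)/∂(u,v) = | -2  3 | = (-2)(-1) - (3)(-1) = 5.
                   | -1  -1 |

Its absolute value is |J| = 5 (the area scaling factor).

Substituting x = -2u + 3v, y = -u - v into the integrand,

    15x^2 + 15y^2 → 75u^2 - 150u v + 150v^2,

so the integral becomes

    ∬_R (75u^2 - 150u v + 150v^2) · |J| du dv = ∫_0^3 ∫_0^2 (375u^2 - 750u v + 750v^2) dv du.

Inner (v): 750u^2 - 1500u + 2000.
Outer (u): 6000.

Therefore ∬_D (15x^2 + 15y^2) dx dy = 6000.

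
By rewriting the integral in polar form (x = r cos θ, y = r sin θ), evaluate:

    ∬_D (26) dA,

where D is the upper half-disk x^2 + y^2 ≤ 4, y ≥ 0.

The region D is 0 ≤ r ≤ 2, 0 ≤ θ ≤ π in polar coordinates, where x = r cos(θ), y = r sin(θ), and dA = r dr dθ.

Under the substitution, the integrand becomes 26, so

    ∬_D (26) dA = ∫_{0}^{π} ∫_{0}^{2} (26) · r dr dθ.

Inner integral (in r): ∫_{0}^{2} (26) · r dr = 52.

Outer integral (in θ): ∫_{0}^{π} (52) dθ = 52π.

Therefore ∬_D (26) dA = 52π.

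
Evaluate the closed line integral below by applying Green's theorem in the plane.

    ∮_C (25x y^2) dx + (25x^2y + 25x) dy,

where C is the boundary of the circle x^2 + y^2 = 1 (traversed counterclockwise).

Green's theorem converts the closed line integral into a double integral over the enclosed region D:

    ∮_C P dx + Q dy = ∬_D (∂Q/∂x - ∂P/∂y) dA.

Here P = 25x y^2, Q = 25x^2y + 25x, so

    ∂Q/∂x = 50x y + 25,    ∂P/∂y = 50x y,
    ∂Q/∂x - ∂P/∂y = 25.

D is the region x^2 + y^2 ≤ 1. Evaluating the double integral:

In polar coordinates (x = r cos θ, y = r sin θ, dA = r dr dθ) the integrand becomes 25, so

    ∬_D (25) dA = ∫_0^{2π} ∫_0^{1} (25) · r dr dθ.

Inner (r from 0 to 1): 25/2.
Outer (θ from 0 to 2π): 25π.

Therefore ∮_C P dx + Q dy = 25π.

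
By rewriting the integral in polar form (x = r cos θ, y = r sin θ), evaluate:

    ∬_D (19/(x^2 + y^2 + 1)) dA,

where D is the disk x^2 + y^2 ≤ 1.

The region D is 0 ≤ r ≤ 1, 0 ≤ θ ≤ 2π in polar coordinates, where x = r cos(θ), y = r sin(θ), and dA = r dr dθ.

Under the substitution, the integrand becomes 19/(r^2 + 1), so

    ∬_D (19/(x^2 + y^2 + 1)) dA = ∫_{0}^{2π} ∫_{0}^{1} (19/(r^2 + 1)) · r dr dθ.

Inner integral (in r): ∫_{0}^{1} (19/(r^2 + 1)) · r dr = 19log(2)/2.

Outer integral (in θ): ∫_{0}^{2π} (19log(2)/2) dθ = 19π log(2).

Therefore ∬_D (19/(x^2 + y^2 + 1)) dA = 19π log(2).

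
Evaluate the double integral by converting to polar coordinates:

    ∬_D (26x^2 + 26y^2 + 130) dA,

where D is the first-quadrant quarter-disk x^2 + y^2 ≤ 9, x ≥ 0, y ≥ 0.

The region D is 0 ≤ r ≤ 3, 0 ≤ θ ≤ π/2 in polar coordinates, where x = r cos(θ), y = r sin(θ), and dA = r dr dθ.

Under the substitution, the integrand becomes 26r^2 + 130, so

    ∬_D (26x^2 + 26y^2 + 130) dA = ∫_{0}^{π/2} ∫_{0}^{3} (26r^2 + 130) · r dr dθ.

Inner integral (in r): ∫_{0}^{3} (26r^2 + 130) · r dr = 2223/2.

Outer integral (in θ): ∫_{0}^{π/2} (2223/2) dθ = 2223π/4.

Therefore ∬_D (26x^2 + 26y^2 + 130) dA = 2223π/4.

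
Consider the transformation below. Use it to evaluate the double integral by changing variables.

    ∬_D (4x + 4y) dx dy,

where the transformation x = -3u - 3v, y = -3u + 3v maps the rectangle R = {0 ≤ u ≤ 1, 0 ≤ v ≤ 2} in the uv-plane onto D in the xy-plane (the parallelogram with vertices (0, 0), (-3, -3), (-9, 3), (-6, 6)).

Compute the Jacobian determinant of (x, y) with respect to (u, v):

    ∂(x,y)/∂(u,v) = | -3  -3 | = (-3)(3) - (-3)(-3) = -18.
                   | -3  3 |

Its absolute value is |J| = 18 (the area scaling factor).

Substituting x = -3u - 3v, y = -3u + 3v into the integrand,

    4x + 4y → -24u,

so the integral becomes

    ∬_R (-24u) · |J| du dv = ∫_0^1 ∫_0^2 (-432u) dv du.

Inner (v): -864u.
Outer (u): -432.

Therefore ∬_D (4x + 4y) dx dy = -432.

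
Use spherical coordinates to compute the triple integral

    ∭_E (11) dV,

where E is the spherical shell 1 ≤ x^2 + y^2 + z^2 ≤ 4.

In spherical coordinates, x = ρ sin(φ) cos(θ), y = ρ sin(φ) sin(θ), z = ρ cos(φ), and dV = ρ^2 sin(φ) dρ dφ dθ.

The integrand becomes 11, so

    ∭_E (11) dV = ∫_{0}^{2π} ∫_{0}^{π} ∫_{1}^{2} (11) · ρ^2 sin(φ) dρ dφ dθ.

Inner (ρ): 77sin(φ)/3.
Middle (φ): 154/3.
Outer (θ): 308π/3.

Therefore the triple integral equals 308π/3.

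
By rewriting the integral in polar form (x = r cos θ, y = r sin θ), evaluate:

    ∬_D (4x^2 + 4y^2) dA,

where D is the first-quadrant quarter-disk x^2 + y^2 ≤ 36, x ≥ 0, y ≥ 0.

The region D is 0 ≤ r ≤ 6, 0 ≤ θ ≤ π/2 in polar coordinates, where x = r cos(θ), y = r sin(θ), and dA = r dr dθ.

Under the substitution, the integrand becomes 4r^2, so

    ∬_D (4x^2 + 4y^2) dA = ∫_{0}^{π/2} ∫_{0}^{6} (4r^2) · r dr dθ.

Inner integral (in r): ∫_{0}^{6} (4r^2) · r dr = 1296.

Outer integral (in θ): ∫_{0}^{π/2} (1296) dθ = 648π.

Therefore ∬_D (4x^2 + 4y^2) dA = 648π.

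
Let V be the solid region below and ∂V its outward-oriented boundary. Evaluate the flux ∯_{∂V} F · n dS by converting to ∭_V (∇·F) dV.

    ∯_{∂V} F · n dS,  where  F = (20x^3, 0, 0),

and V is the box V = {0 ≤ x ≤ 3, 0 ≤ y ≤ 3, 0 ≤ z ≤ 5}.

By the divergence theorem,

    ∯_{∂V} F · n dS = ∭_V (∇ · F) dV.

Compute the divergence:
    ∇ · F = ∂F_x/∂x + ∂F_y/∂y + ∂F_z/∂z = 60x^2 + 0 + 0 = 60x^2.

V is a rectangular box, so dV = dx dy dz with 0 ≤ x ≤ 3, 0 ≤ y ≤ 3, 0 ≤ z ≤ 5.

Integrate (60x^2) over V as an iterated integral:

    ∭_V (∇·F) dV = ∫_0^{3} ∫_0^{3} ∫_0^{5} (60x^2) dz dy dx.

Inner (z from 0 to 5): 300x^2.
Middle (y from 0 to 3): 900x^2.
Outer (x from 0 to 3): 8100.

Therefore ∯_{∂V} F · n dS = 8100.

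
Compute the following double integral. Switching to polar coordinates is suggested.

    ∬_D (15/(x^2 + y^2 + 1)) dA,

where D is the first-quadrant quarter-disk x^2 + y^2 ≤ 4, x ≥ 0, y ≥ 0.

The region D is 0 ≤ r ≤ 2, 0 ≤ θ ≤ π/2 in polar coordinates, where x = r cos(θ), y = r sin(θ), and dA = r dr dθ.

Under the substitution, the integrand becomes 15/(r^2 + 1), so

    ∬_D (15/(x^2 + y^2 + 1)) dA = ∫_{0}^{π/2} ∫_{0}^{2} (15/(r^2 + 1)) · r dr dθ.

Inner integral (in r): ∫_{0}^{2} (15/(r^2 + 1)) · r dr = 15log(5)/2.

Outer integral (in θ): ∫_{0}^{π/2} (15log(5)/2) dθ = 15π log(5)/4.

Therefore ∬_D (15/(x^2 + y^2 + 1)) dA = 15π log(5)/4.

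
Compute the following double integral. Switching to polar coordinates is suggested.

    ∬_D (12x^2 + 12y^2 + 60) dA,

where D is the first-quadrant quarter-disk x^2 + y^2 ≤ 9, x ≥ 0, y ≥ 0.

The region D is 0 ≤ r ≤ 3, 0 ≤ θ ≤ π/2 in polar coordinates, where x = r cos(θ), y = r sin(θ), and dA = r dr dθ.

Under the substitution, the integrand becomes 12r^2 + 60, so

    ∬_D (12x^2 + 12y^2 + 60) dA = ∫_{0}^{π/2} ∫_{0}^{3} (12r^2 + 60) · r dr dθ.

Inner integral (in r): ∫_{0}^{3} (12r^2 + 60) · r dr = 513.

Outer integral (in θ): ∫_{0}^{π/2} (513) dθ = 513π/2.

Therefore ∬_D (12x^2 + 12y^2 + 60) dA = 513π/2.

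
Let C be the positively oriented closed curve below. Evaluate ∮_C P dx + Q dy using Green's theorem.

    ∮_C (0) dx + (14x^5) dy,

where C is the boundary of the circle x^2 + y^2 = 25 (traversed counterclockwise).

Green's theorem converts the closed line integral into a double integral over the enclosed region D:

    ∮_C P dx + Q dy = ∬_D (∂Q/∂x - ∂P/∂y) dA.

Here P = 0, Q = 14x^5, so

    ∂Q/∂x = 70x^4,    ∂P/∂y = 0,
    ∂Q/∂x - ∂P/∂y = 70x^4.

D is the region x^2 + y^2 ≤ 25. Evaluating the double integral:

In polar coordinates (x = r cos θ, y = r sin θ, dA = r dr dθ) the integrand becomes 70r^4cos(θ)^4, so

    ∬_D (70x^4) dA = ∫_0^{2π} ∫_0^{5} (70r^4cos(θ)^4) · r dr dθ.

Inner (r from 0 to 5): 546875cos(θ)^4/3.
Outer (θ from 0 to 2π): 546875π/4.

Therefore ∮_C P dx + Q dy = 546875π/4.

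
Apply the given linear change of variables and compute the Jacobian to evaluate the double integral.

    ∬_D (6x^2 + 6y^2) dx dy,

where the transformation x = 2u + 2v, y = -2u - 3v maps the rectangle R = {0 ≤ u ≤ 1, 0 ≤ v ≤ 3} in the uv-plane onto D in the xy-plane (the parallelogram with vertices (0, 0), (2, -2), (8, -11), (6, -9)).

Compute the Jacobian determinant of (x, y) with respect to (u, v):

    ∂(x,y)/∂(u,v) = | 2  2 | = (2)(-3) - (2)(-2) = -2.
                   | -2  -3 |

Its absolute value is |J| = 2 (the area scaling factor).

Substituting x = 2u + 2v, y = -2u - 3v into the integrand,

    6x^2 + 6y^2 → 48u^2 + 120u v + 78v^2,

so the integral becomes

    ∬_R (48u^2 + 120u v + 78v^2) · |J| du dv = ∫_0^1 ∫_0^3 (96u^2 + 240u v + 156v^2) dv du.

Inner (v): 288u^2 + 1080u + 1404.
Outer (u): 2040.

Therefore ∬_D (6x^2 + 6y^2) dx dy = 2040.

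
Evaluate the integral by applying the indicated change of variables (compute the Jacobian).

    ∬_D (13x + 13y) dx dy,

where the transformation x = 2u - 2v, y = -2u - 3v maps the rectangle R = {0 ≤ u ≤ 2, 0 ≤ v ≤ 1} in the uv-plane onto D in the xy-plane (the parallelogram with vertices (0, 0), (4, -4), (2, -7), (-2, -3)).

Compute the Jacobian determinant of (x, y) with respect to (u, v):

    ∂(x,y)/∂(u,v) = | 2  -2 | = (2)(-3) - (-2)(-2) = -10.
                   | -2  -3 |

Its absolute value is |J| = 10 (the area scaling factor).

Substituting x = 2u - 2v, y = -2u - 3v into the integrand,

    13x + 13y → -65v,

so the integral becomes

    ∬_R (-65v) · |J| du dv = ∫_0^2 ∫_0^1 (-650v) dv du.

Inner (v): -325.
Outer (u): -650.

Therefore ∬_D (13x + 13y) dx dy = -650.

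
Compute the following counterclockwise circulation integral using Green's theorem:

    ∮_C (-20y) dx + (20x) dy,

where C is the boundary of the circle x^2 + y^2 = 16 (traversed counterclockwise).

Green's theorem converts the closed line integral into a double integral over the enclosed region D:

    ∮_C P dx + Q dy = ∬_D (∂Q/∂x - ∂P/∂y) dA.

Here P = -20y, Q = 20x, so

    ∂Q/∂x = 20,    ∂P/∂y = -20,
    ∂Q/∂x - ∂P/∂y = 40.

D is the region x^2 + y^2 ≤ 16. Evaluating the double integral:

In polar coordinates (x = r cos θ, y = r sin θ, dA = r dr dθ) the integrand becomes 40, so

    ∬_D (40) dA = ∫_0^{2π} ∫_0^{4} (40) · r dr dθ.

Inner (r from 0 to 4): 320.
Outer (θ from 0 to 2π): 640π.

Therefore ∮_C P dx + Q dy = 640π.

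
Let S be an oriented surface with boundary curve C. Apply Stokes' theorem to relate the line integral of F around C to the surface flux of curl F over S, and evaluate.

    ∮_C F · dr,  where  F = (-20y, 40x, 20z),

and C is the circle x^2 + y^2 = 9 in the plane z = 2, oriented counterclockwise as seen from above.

Let S be the flat disk x^2 + y^2 ≤ 9 in the plane z = 2, with upward unit normal n̂ = ẑ. By Stokes' theorem,

    ∮_C F · dr = ∬_S (∇ × F) · n̂ dS = ∬_D (curl F)_z dA,

where D is the disk x^2 + y^2 ≤ 9.

Compute the curl of F = (-20y, 40x, 20z):
    (∇ × F)_x = ∂F_z/∂y - ∂F_y/∂z = 0,
    (∇ × F)_y = ∂F_x/∂z - ∂F_z/∂x = 0,
    (∇ × F)_z = ∂F_y/∂x - ∂F_x/∂y = 60.

On z = 2, (curl F)_z = 60.

Convert to polar (x = r cos θ, y = r sin θ, dA = r dr dθ); the integrand becomes 60, so

    ∬_D (curl F)_z dA = ∫_0^{2π} ∫_0^{3} (60) · r dr dθ.

Inner (r from 0 to 3): 270.
Outer (θ from 0 to 2π): 540π.

Therefore ∮_C F · dr = 540π.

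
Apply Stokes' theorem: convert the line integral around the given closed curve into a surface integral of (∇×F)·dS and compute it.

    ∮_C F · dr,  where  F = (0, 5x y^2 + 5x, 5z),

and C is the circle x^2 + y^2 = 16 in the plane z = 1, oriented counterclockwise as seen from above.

Let S be the flat disk x^2 + y^2 ≤ 16 in the plane z = 1, with upward unit normal n̂ = ẑ. By Stokes' theorem,

    ∮_C F · dr = ∬_S (∇ × F) · n̂ dS = ∬_D (curl F)_z dA,

where D is the disk x^2 + y^2 ≤ 16.

Compute the curl of F = (0, 5x y^2 + 5x, 5z):
    (∇ × F)_x = ∂F_z/∂y - ∂F_y/∂z = 0,
    (∇ × F)_y = ∂F_x/∂z - ∂F_z/∂x = 0,
    (∇ × F)_z = ∂F_y/∂x - ∂F_x/∂y = 5y^2 + 5.

On z = 1, (curl F)_z = 5y^2 + 5.

Convert to polar (x = r cos θ, y = r sin θ, dA = r dr dθ); the integrand becomes 5r^2sin(θ)^2 + 5, so

    ∬_D (curl F)_z dA = ∫_0^{2π} ∫_0^{4} (5r^2sin(θ)^2 + 5) · r dr dθ.

Inner (r from 0 to 4): 320sin(θ)^2 + 40.
Outer (θ from 0 to 2π): 400π.

Therefore ∮_C F · dr = 400π.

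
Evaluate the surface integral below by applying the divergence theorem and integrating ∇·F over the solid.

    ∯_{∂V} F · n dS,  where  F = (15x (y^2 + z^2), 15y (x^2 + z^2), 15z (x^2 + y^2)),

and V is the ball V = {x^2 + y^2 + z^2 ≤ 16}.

By the divergence theorem,

    ∯_{∂V} F · n dS = ∭_V (∇ · F) dV.

Compute the divergence:
    ∇ · F = ∂F_x/∂x + ∂F_y/∂y + ∂F_z/∂z = 15y^2 + 15z^2 + 15x^2 + 15z^2 + 15x^2 + 15y^2 = 30x^2 + 30y^2 + 30z^2.

In spherical coordinates, x = ρ sin(φ) cos(θ), y = ρ sin(φ) sin(θ), z = ρ cos(φ), dV = ρ^2 sin(φ) dρ dφ dθ, with 0 ≤ ρ ≤ 4, 0 ≤ φ ≤ π, 0 ≤ θ ≤ 2π.

The integrand, after substitution and multiplying by the volume element, becomes (30ρ^2) · ρ^2 sin(φ), so

    ∭_V (∇·F) dV = ∫_0^{2π} ∫_0^{π} ∫_0^{4} (30ρ^2) · ρ^2 sin(φ) dρ dφ dθ.

Inner (ρ from 0 to 4): 6144sin(φ).
Middle (φ from 0 to π): 12288.
Outer (θ from 0 to 2π): 24576π.

Therefore ∯_{∂V} F · n dS = 24576π.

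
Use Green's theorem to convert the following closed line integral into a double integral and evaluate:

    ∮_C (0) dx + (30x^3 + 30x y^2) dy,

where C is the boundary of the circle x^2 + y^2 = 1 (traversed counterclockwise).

Green's theorem converts the closed line integral into a double integral over the enclosed region D:

    ∮_C P dx + Q dy = ∬_D (∂Q/∂x - ∂P/∂y) dA.

Here P = 0, Q = 30x^3 + 30x y^2, so

    ∂Q/∂x = 90x^2 + 30y^2,    ∂P/∂y = 0,
    ∂Q/∂x - ∂P/∂y = 90x^2 + 30y^2.

D is the region x^2 + y^2 ≤ 1. Evaluating the double integral:

In polar coordinates (x = r cos θ, y = r sin θ, dA = r dr dθ) the integrand becomes 30r^2(cos(2θ) + 2), so

    ∬_D (90x^2 + 30y^2) dA = ∫_0^{2π} ∫_0^{1} (30r^2(cos(2θ) + 2)) · r dr dθ.

Inner (r from 0 to 1): 45/2 - 15sin(θ)^2.
Outer (θ from 0 to 2π): 30π.

Therefore ∮_C P dx + Q dy = 30π.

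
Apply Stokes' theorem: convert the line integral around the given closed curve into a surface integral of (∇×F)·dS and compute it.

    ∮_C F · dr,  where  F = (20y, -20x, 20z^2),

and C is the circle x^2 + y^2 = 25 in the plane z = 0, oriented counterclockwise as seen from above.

Let S be the flat disk x^2 + y^2 ≤ 25 in the plane z = 0, with upward unit normal n̂ = ẑ. By Stokes' theorem,

    ∮_C F · dr = ∬_S (∇ × F) · n̂ dS = ∬_D (curl F)_z dA,

where D is the disk x^2 + y^2 ≤ 25.

Compute the curl of F = (20y, -20x, 20z^2):
    (∇ × F)_x = ∂F_z/∂y - ∂F_y/∂z = 0,
    (∇ × F)_y = ∂F_x/∂z - ∂F_z/∂x = 0,
    (∇ × F)_z = ∂F_y/∂x - ∂F_x/∂y = -40.

On z = 0, (curl F)_z = -40.

Convert to polar (x = r cos θ, y = r sin θ, dA = r dr dθ); the integrand becomes -40, so

    ∬_D (curl F)_z dA = ∫_0^{2π} ∫_0^{5} (-40) · r dr dθ.

Inner (r from 0 to 5): -500.
Outer (θ from 0 to 2π): -1000π.

Therefore ∮_C F · dr = -1000π.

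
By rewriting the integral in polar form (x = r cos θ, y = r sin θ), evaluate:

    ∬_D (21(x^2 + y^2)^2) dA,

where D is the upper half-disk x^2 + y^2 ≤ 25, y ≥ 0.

The region D is 0 ≤ r ≤ 5, 0 ≤ θ ≤ π in polar coordinates, where x = r cos(θ), y = r sin(θ), and dA = r dr dθ.

Under the substitution, the integrand becomes 21r^4, so

    ∬_D (21(x^2 + y^2)^2) dA = ∫_{0}^{π} ∫_{0}^{5} (21r^4) · r dr dθ.

Inner integral (in r): ∫_{0}^{5} (21r^4) · r dr = 109375/2.

Outer integral (in θ): ∫_{0}^{π} (109375/2) dθ = 109375π/2.

Therefore ∬_D (21(x^2 + y^2)^2) dA = 109375π/2.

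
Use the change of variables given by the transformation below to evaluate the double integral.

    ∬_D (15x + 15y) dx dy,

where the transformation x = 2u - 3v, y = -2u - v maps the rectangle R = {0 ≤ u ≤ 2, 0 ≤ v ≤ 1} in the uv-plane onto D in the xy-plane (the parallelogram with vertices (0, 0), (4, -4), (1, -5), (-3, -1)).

Compute the Jacobian determinant of (x, y) with respect to (u, v):

    ∂(x,y)/∂(u,v) = | 2  -3 | = (2)(-1) - (-3)(-2) = -8.
                   | -2  -1 |

Its absolute value is |J| = 8 (the area scaling factor).

Substituting x = 2u - 3v, y = -2u - v into the integrand,

    15x + 15y → -60v,

so the integral becomes

    ∬_R (-60v) · |J| du dv = ∫_0^2 ∫_0^1 (-480v) dv du.

Inner (v): -240.
Outer (u): -480.

Therefore ∬_D (15x + 15y) dx dy = -480.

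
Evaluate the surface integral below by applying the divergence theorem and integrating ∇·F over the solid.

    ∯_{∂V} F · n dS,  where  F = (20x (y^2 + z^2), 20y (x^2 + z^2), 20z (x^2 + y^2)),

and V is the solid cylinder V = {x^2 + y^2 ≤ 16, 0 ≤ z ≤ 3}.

By the divergence theorem,

    ∯_{∂V} F · n dS = ∭_V (∇ · F) dV.

Compute the divergence:
    ∇ · F = ∂F_x/∂x + ∂F_y/∂y + ∂F_z/∂z = 20y^2 + 20z^2 + 20x^2 + 20z^2 + 20x^2 + 20y^2 = 40x^2 + 40y^2 + 40z^2.

In cylindrical coordinates, x = r cos(θ), y = r sin(θ), z = z, dV = r dr dθ dz, with 0 ≤ r ≤ 4, 0 ≤ θ ≤ 2π, 0 ≤ z ≤ 3.

The integrand, after substitution and multiplying by the volume element, becomes (40r^2 + 40z^2) · r, so

    ∭_V (∇·F) dV = ∫_0^{2π} ∫_0^{4} ∫_0^{3} (40r^2 + 40z^2) · r dz dr dθ.

Inner (z from 0 to 3): 120r (r^2 + 3).
Middle (r from 0 to 4): 10560.
Outer (θ from 0 to 2π): 21120π.

Therefore ∯_{∂V} F · n dS = 21120π.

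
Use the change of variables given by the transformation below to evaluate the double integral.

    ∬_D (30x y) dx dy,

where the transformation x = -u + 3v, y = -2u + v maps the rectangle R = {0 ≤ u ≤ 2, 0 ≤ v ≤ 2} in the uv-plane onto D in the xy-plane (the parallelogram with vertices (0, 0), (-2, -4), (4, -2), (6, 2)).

Compute the Jacobian determinant of (x, y) with respect to (u, v):

    ∂(x,y)/∂(u,v) = | -1  3 | = (-1)(1) - (3)(-2) = 5.
                   | -2  1 |

Its absolute value is |J| = 5 (the area scaling factor).

Substituting x = -u + 3v, y = -2u + v into the integrand,

    30x y → 60u^2 - 210u v + 90v^2,

so the integral becomes

    ∬_R (60u^2 - 210u v + 90v^2) · |J| du dv = ∫_0^2 ∫_0^2 (300u^2 - 1050u v + 450v^2) dv du.

Inner (v): 600u^2 - 2100u + 1200.
Outer (u): -200.

Therefore ∬_D (30x y) dx dy = -200.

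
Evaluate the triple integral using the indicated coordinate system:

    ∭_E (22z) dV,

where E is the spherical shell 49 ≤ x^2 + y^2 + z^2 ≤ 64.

In spherical coordinates, x = ρ sin(φ) cos(θ), y = ρ sin(φ) sin(θ), z = ρ cos(φ), and dV = ρ^2 sin(φ) dρ dφ dθ.

The integrand becomes 22ρ cos(φ), so

    ∭_E (22z) dV = ∫_{0}^{2π} ∫_{0}^{π} ∫_{7}^{8} (22ρ cos(φ)) · ρ^2 sin(φ) dρ dφ dθ.

Inner (ρ): 18645sin(2φ)/4.
Middle (φ): 0.
Outer (θ): 0.

Therefore the triple integral equals 0.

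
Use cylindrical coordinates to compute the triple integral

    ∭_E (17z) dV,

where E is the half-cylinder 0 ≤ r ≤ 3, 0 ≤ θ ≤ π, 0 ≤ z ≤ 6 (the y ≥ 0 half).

In cylindrical coordinates, x = r cos(θ), y = r sin(θ), z = z, and dV = r dr dθ dz.

The integrand becomes 17z, so

    ∭_E (17z) dV = ∫_{0}^{π} ∫_{0}^{3} ∫_{0}^{6} (17z) · r dz dr dθ.

Inner (z): 306r.
Middle (r from 0 to 3): 1377.
Outer (θ): 1377π.

Therefore the triple integral equals 1377π.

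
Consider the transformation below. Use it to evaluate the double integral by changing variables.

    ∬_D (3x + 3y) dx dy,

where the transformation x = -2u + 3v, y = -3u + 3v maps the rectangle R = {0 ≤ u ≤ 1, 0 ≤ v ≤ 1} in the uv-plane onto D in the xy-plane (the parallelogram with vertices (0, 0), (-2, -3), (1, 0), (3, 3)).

Compute the Jacobian determinant of (x, y) with respect to (u, v):

    ∂(x,y)/∂(u,v) = | -2  3 | = (-2)(3) - (3)(-3) = 3.
                   | -3  3 |

Its absolute value is |J| = 3 (the area scaling factor).

Substituting x = -2u + 3v, y = -3u + 3v into the integrand,

    3x + 3y → -15u + 18v,

so the integral becomes

    ∬_R (-15u + 18v) · |J| du dv = ∫_0^1 ∫_0^1 (-45u + 54v) dv du.

Inner (v): 27 - 45u.
Outer (u): 9/2.

Therefore ∬_D (3x + 3y) dx dy = 9/2.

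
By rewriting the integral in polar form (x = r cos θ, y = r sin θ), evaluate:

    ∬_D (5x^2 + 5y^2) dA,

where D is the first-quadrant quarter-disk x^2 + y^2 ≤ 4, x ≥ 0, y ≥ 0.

The region D is 0 ≤ r ≤ 2, 0 ≤ θ ≤ π/2 in polar coordinates, where x = r cos(θ), y = r sin(θ), and dA = r dr dθ.

Under the substitution, the integrand becomes 5r^2, so

    ∬_D (5x^2 + 5y^2) dA = ∫_{0}^{π/2} ∫_{0}^{2} (5r^2) · r dr dθ.

Inner integral (in r): ∫_{0}^{2} (5r^2) · r dr = 20.

Outer integral (in θ): ∫_{0}^{π/2} (20) dθ = 10π.

Therefore ∬_D (5x^2 + 5y^2) dA = 10π.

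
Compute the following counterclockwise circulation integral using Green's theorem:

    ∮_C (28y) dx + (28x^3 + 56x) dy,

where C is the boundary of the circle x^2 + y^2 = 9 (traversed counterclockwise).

Green's theorem converts the closed line integral into a double integral over the enclosed region D:

    ∮_C P dx + Q dy = ∬_D (∂Q/∂x - ∂P/∂y) dA.

Here P = 28y, Q = 28x^3 + 56x, so

    ∂Q/∂x = 84x^2 + 56,    ∂P/∂y = 28,
    ∂Q/∂x - ∂P/∂y = 84x^2 + 28.

D is the region x^2 + y^2 ≤ 9. Evaluating the double integral:

In polar coordinates (x = r cos θ, y = r sin θ, dA = r dr dθ) the integrand becomes 84r^2cos(θ)^2 + 28, so

    ∬_D (84x^2 + 28) dA = ∫_0^{2π} ∫_0^{3} (84r^2cos(θ)^2 + 28) · r dr dθ.

Inner (r from 0 to 3): 1701cos(θ)^2 + 126.
Outer (θ from 0 to 2π): 1953π.

Therefore ∮_C P dx + Q dy = 1953π.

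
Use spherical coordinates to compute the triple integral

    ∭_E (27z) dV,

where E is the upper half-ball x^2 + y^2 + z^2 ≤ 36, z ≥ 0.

In spherical coordinates, x = ρ sin(φ) cos(θ), y = ρ sin(φ) sin(θ), z = ρ cos(φ), and dV = ρ^2 sin(φ) dρ dφ dθ.

The integrand becomes 27ρ cos(φ), so

    ∭_E (27z) dV = ∫_{0}^{2π} ∫_{0}^{π/2} ∫_{0}^{6} (27ρ cos(φ)) · ρ^2 sin(φ) dρ dφ dθ.

Inner (ρ): 4374sin(2φ).
Middle (φ): 4374.
Outer (θ): 8748π.

Therefore the triple integral equals 8748π.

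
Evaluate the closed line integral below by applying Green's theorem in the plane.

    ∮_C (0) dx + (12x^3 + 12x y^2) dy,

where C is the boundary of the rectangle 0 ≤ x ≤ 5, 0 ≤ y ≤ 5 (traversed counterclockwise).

Green's theorem converts the closed line integral into a double integral over the enclosed region D:

    ∮_C P dx + Q dy = ∬_D (∂Q/∂x - ∂P/∂y) dA.

Here P = 0, Q = 12x^3 + 12x y^2, so

    ∂Q/∂x = 36x^2 + 12y^2,    ∂P/∂y = 0,
    ∂Q/∂x - ∂P/∂y = 36x^2 + 12y^2.

D is the region 0 ≤ x ≤ 5, 0 ≤ y ≤ 5. Evaluating the double integral:

    ∬_D (36x^2 + 12y^2) dA = ∫_0^{5} ∫_0^{5} (36x^2 + 12y^2) dy dx.

Inner (y from 0 to 5): 180x^2 + 500.
Outer (x from 0 to 5): 10000.

Therefore ∮_C P dx + Q dy = 10000.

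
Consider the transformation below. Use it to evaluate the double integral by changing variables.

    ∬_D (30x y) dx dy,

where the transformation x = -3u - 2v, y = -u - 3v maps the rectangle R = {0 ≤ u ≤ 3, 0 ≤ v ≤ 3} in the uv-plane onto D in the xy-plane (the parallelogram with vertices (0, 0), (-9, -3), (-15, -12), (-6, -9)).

Compute the Jacobian determinant of (x, y) with respect to (u, v):

    ∂(x,y)/∂(u,v) = | -3  -2 | = (-3)(-3) - (-2)(-1) = 7.
                   | -1  -3 |

Its absolute value is |J| = 7 (the area scaling factor).

Substituting x = -3u - 2v, y = -u - 3v into the integrand,

    30x y → 90u^2 + 330u v + 180v^2,

so the integral becomes

    ∬_R (90u^2 + 330u v + 180v^2) · |J| du dv = ∫_0^3 ∫_0^3 (630u^2 + 2310u v + 1260v^2) dv du.

Inner (v): 1890u^2 + 10395u + 11340.
Outer (u): 195615/2.

Therefore ∬_D (30x y) dx dy = 195615/2.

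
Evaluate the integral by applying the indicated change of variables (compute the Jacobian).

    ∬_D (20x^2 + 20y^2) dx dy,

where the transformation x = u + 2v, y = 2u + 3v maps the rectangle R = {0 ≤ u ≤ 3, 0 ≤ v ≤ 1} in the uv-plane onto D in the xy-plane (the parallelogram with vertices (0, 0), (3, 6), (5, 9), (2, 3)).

Compute the Jacobian determinant of (x, y) with respect to (u, v):

    ∂(x,y)/∂(u,v) = | 1  2 | = (1)(3) - (2)(2) = -1.
                   | 2  3 |

Its absolute value is |J| = 1 (the area scaling factor).

Substituting x = u + 2v, y = 2u + 3v into the integrand,

    20x^2 + 20y^2 → 100u^2 + 320u v + 260v^2,

so the integral becomes

    ∬_R (100u^2 + 320u v + 260v^2) · |J| du dv = ∫_0^3 ∫_0^1 (100u^2 + 320u v + 260v^2) dv du.

Inner (v): 100u^2 + 160u + 260/3.
Outer (u): 1880.

Therefore ∬_D (20x^2 + 20y^2) dx dy = 1880.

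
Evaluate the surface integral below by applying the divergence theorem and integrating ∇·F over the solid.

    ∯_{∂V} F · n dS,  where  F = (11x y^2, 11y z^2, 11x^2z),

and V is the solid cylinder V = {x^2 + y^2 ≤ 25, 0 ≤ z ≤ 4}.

By the divergence theorem,

    ∯_{∂V} F · n dS = ∭_V (∇ · F) dV.

Compute the divergence:
    ∇ · F = ∂F_x/∂x + ∂F_y/∂y + ∂F_z/∂z = 11y^2 + 11z^2 + 11x^2 = 11x^2 + 11y^2 + 11z^2.

In cylindrical coordinates, x = r cos(θ), y = r sin(θ), z = z, dV = r dr dθ dz, with 0 ≤ r ≤ 5, 0 ≤ θ ≤ 2π, 0 ≤ z ≤ 4.

The integrand, after substitution and multiplying by the volume element, becomes (11r^2 + 11z^2) · r, so

    ∭_V (∇·F) dV = ∫_0^{2π} ∫_0^{5} ∫_0^{4} (11r^2 + 11z^2) · r dz dr dθ.

Inner (z from 0 to 4): 44r (r^2 + 16/3).
Middle (r from 0 to 5): 29425/3.
Outer (θ from 0 to 2π): 58850π/3.

Therefore ∯_{∂V} F · n dS = 58850π/3.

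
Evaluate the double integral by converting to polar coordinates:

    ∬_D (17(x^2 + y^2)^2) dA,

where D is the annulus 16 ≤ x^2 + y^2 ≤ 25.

The region D is 4 ≤ r ≤ 5, 0 ≤ θ ≤ 2π in polar coordinates, where x = r cos(θ), y = r sin(θ), and dA = r dr dθ.

Under the substitution, the integrand becomes 17r^4, so

    ∬_D (17(x^2 + y^2)^2) dA = ∫_{0}^{2π} ∫_{4}^{5} (17r^4) · r dr dθ.

Inner integral (in r): ∫_{4}^{5} (17r^4) · r dr = 65331/2.

Outer integral (in θ): ∫_{0}^{2π} (65331/2) dθ = 65331π.

Therefore ∬_D (17(x^2 + y^2)^2) dA = 65331π.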